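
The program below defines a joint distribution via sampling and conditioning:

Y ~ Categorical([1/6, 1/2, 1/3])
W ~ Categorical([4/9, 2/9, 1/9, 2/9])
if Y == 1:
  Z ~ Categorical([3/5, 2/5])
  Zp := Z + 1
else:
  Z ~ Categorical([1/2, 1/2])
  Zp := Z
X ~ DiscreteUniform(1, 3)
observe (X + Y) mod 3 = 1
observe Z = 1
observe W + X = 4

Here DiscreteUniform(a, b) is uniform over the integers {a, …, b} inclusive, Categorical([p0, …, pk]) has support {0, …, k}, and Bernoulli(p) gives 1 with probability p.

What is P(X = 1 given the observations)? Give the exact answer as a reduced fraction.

P(X = 1 | obs) = 5/22

Enumerate traces; 3 have nonzero weight after conditioning:
  (Y=0, W=3, Z=1, X=1) weight 1/162
  (Y=1, W=1, Z=1, X=3) weight 2/135
  (Y=2, W=2, Z=1, X=2) weight 1/162
Group by X:
  weight(X=1) = 1/162
  weight(X=2) = 1/162
  weight(X=3) = 2/135
Total weight = 1/162 + 1/162 + 2/135 = 11/405
P(X=1 | obs) = 1/162 / 11/405 = 5/22
P(X=2 | obs) = 1/162 / 11/405 = 5/22
P(X=3 | obs) = 2/135 / 11/405 = 6/11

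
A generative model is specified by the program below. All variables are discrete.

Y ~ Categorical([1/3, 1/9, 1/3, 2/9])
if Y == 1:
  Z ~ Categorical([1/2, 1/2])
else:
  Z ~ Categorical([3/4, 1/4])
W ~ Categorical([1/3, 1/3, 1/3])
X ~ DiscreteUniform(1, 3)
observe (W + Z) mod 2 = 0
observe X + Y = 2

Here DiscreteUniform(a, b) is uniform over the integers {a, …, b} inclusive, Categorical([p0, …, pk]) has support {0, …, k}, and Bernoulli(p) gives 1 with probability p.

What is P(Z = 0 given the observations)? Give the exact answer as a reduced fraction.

P(Z = 0 | obs) = 22/27

Enumerate traces; 6 have nonzero weight after conditioning:
  (Y=0, Z=0, W=0, X=2) weight 1/36
  (Y=0, Z=0, W=2, X=2) weight 1/36
  (Y=0, Z=1, W=1, X=2) weight 1/108
  (Y=1, Z=0, W=0, X=1) weight 1/162
  (Y=1, Z=0, W=2, X=1) weight 1/162
  (Y=1, Z=1, W=1, X=1) weight 1/162
Group by Z:
  weight(Z=0) = 11/162
  weight(Z=1) = 5/324
Total weight = 11/162 + 5/324 = 1/12
P(Z=0 | obs) = 11/162 / 1/12 = 22/27
P(Z=1 | obs) = 5/324 / 1/12 = 5/27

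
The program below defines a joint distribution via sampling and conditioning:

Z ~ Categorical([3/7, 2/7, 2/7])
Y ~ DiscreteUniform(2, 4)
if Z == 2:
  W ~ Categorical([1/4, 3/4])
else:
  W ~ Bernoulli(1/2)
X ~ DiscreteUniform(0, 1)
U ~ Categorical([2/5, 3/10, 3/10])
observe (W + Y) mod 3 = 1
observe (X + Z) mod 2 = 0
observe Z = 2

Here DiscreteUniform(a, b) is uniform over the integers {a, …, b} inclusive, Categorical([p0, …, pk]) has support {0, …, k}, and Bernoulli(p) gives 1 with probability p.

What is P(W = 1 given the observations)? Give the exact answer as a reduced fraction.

P(W = 1 | obs) = 3/4

Enumerate traces; 6 have nonzero weight after conditioning:
  (Z=2, Y=3, W=1, X=0, U=0) weight 1/70
  (Z=2, Y=3, W=1, X=0, U=1) weight 3/280
  (Z=2, Y=3, W=1, X=0, U=2) weight 3/280
  (Z=2, Y=4, W=0, X=0, U=0) weight 1/210
  (Z=2, Y=4, W=0, X=0, U=1) weight 1/280
  (Z=2, Y=4, W=0, X=0, U=2) weight 1/280
Group by W:
  weight(W=0) = 1/84
  weight(W=1) = 1/28
Total weight = 1/84 + 1/28 = 1/21
P(W=0 | obs) = 1/84 / 1/21 = 1/4
P(W=1 | obs) = 1/28 / 1/21 = 3/4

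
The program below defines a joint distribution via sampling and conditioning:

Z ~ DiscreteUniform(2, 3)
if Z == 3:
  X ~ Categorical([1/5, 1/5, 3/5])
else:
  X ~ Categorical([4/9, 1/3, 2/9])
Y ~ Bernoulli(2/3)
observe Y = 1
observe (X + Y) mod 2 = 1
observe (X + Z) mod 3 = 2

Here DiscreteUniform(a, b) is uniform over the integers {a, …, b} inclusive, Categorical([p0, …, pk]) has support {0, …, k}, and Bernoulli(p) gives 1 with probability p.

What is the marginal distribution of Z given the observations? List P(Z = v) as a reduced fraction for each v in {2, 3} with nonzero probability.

Enumerate traces; 2 have nonzero weight after conditioning:
  (Z=2, X=0, Y=1) weight 4/27
  (Z=3, X=2, Y=1) weight 1/5
Group by Z:
  weight(Z=2) = 4/27
  weight(Z=3) = 1/5
Total weight = 4/27 + 1/5 = 47/135
P(Z=2 | obs) = 4/27 / 47/135 = 20/47
P(Z=3 | obs) = 1/5 / 47/135 = 27/47

P(Z=2) = 20/47, P(Z=3) = 27/47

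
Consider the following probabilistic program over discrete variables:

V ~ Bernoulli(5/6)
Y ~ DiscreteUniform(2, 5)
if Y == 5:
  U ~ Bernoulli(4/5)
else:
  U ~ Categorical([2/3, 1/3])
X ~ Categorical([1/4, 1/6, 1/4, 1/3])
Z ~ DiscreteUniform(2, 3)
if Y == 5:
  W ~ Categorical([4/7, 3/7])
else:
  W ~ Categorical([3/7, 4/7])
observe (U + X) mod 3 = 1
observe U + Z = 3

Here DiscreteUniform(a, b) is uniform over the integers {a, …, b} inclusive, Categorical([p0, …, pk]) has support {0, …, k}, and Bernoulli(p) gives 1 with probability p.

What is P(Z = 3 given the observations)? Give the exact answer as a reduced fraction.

P(Z = 3 | obs) = 22/85

Enumerate traces; 48 have nonzero weight after conditioning:
  (V=0, Y=2, U=0, X=1, Z=3, W=0) weight 1/1008
  (V=0, Y=2, U=0, X=1, Z=3, W=1) weight 1/756
  (V=0, Y=2, U=1, X=0, Z=2, W=0) weight 1/1344
  (V=0, Y=2, U=1, X=0, Z=2, W=1) weight 1/1008
  (V=0, Y=2, U=1, X=3, Z=2, W=0) weight 1/1008
  (V=0, Y=2, U=1, X=3, Z=2, W=1) weight 1/756
  (V=0, Y=3, U=0, X=1, Z=3, W=0) weight 1/1008
  (V=0, Y=3, U=0, X=1, Z=3, W=1) weight 1/756
  … 40 more
Group by Z:
  weight(Z=2) = 21/160
  weight(Z=3) = 11/240
Total weight = 21/160 + 11/240 = 17/96
P(Z=2 | obs) = 21/160 / 17/96 = 63/85
P(Z=3 | obs) = 11/240 / 17/96 = 22/85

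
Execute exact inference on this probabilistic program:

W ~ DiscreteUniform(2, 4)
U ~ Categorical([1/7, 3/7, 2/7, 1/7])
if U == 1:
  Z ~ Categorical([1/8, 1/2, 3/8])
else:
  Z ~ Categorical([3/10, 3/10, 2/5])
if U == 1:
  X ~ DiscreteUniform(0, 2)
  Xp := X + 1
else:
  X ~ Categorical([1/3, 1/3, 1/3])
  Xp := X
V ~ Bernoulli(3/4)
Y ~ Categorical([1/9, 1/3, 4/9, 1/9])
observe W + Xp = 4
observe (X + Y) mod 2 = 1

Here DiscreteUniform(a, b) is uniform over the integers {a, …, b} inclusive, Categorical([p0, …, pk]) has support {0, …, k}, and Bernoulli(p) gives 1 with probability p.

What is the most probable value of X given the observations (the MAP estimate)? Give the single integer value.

Enumerate traces; 132 have nonzero weight after conditioning:
  (W=2, U=0, Z=0, X=2, V=0, Y=1) weight 1/2520
  (W=2, U=0, Z=0, X=2, V=0, Y=3) weight 1/7560
  (W=2, U=0, Z=0, X=2, V=1, Y=1) weight 1/840
  (W=2, U=0, Z=0, X=2, V=1, Y=3) weight 1/2520
  (W=2, U=0, Z=1, X=2, V=0, Y=1) weight 1/2520
  (W=2, U=0, Z=1, X=2, V=0, Y=3) weight 1/7560
  (W=2, U=0, Z=1, X=2, V=1, Y=1) weight 1/840
  (W=2, U=0, Z=1, X=2, V=1, Y=3) weight 1/2520
  (W=2, U=1, Z=0, X=1, V=0, Y=0) weight 1/6048
  (W=3, U=1, Z=0, X=0, V=0, Y=1) weight 1/2016
  … 122 more
Group by X:
  weight(X=0) = 4/81
  weight(X=1) = 5/81
  weight(X=2) = 16/567
Total weight = 4/81 + 5/81 + 16/567 = 79/567
P(X=0 | obs) = 4/81 / 79/567 = 28/79
P(X=1 | obs) = 5/81 / 79/567 = 35/79
P(X=2 | obs) = 16/567 / 79/567 = 16/79
argmax = 1

argmax_v P(X = v | obs) = 1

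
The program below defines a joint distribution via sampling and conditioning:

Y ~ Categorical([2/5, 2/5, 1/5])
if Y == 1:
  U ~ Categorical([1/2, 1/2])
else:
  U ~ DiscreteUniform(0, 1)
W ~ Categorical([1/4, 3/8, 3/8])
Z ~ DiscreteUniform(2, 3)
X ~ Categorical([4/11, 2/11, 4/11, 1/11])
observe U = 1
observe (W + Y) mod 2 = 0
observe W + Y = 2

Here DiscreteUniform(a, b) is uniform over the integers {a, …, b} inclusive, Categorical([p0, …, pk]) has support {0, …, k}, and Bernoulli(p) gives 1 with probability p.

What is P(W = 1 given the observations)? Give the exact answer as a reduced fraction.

P(W = 1 | obs) = 3/7

Enumerate traces; 24 have nonzero weight after conditioning:
  (Y=0, U=1, W=2, Z=2, X=0) weight 3/220
  (Y=0, U=1, W=2, Z=2, X=1) weight 3/440
  (Y=0, U=1, W=2, Z=2, X=2) weight 3/220
  (Y=0, U=1, W=2, Z=2, X=3) weight 3/880
  (Y=0, U=1, W=2, Z=3, X=0) weight 3/220
  (Y=0, U=1, W=2, Z=3, X=1) weight 3/440
  (Y=0, U=1, W=2, Z=3, X=2) weight 3/220
  (Y=0, U=1, W=2, Z=3, X=3) weight 3/880
  (Y=1, U=1, W=1, Z=2, X=0) weight 3/220
  (Y=2, U=1, W=0, Z=2, X=0) weight 1/220
  … 14 more
Group by W:
  weight(W=0) = 1/40
  weight(W=1) = 3/40
  weight(W=2) = 3/40
Total weight = 1/40 + 3/40 + 3/40 = 7/40
P(W=0 | obs) = 1/40 / 7/40 = 1/7
P(W=1 | obs) = 3/40 / 7/40 = 3/7
P(W=2 | obs) = 3/40 / 7/40 = 3/7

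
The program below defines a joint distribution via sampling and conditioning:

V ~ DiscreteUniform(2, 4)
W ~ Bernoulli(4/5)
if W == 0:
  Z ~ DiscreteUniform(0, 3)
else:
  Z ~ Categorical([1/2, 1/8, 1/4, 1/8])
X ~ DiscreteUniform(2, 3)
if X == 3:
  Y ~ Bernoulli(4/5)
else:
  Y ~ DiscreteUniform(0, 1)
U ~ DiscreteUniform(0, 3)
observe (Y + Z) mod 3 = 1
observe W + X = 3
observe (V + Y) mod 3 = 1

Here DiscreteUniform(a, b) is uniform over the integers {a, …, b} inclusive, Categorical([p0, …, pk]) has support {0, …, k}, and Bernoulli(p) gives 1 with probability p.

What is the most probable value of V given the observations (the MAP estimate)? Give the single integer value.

Enumerate traces; 24 have nonzero weight after conditioning:
  (V=3, W=0, Z=0, X=3, Y=1, U=0) weight 1/600
  (V=3, W=0, Z=0, X=3, Y=1, U=1) weight 1/600
  (V=3, W=0, Z=0, X=3, Y=1, U=2) weight 1/600
  (V=3, W=0, Z=0, X=3, Y=1, U=3) weight 1/600
  (V=3, W=0, Z=3, X=3, Y=1, U=0) weight 1/600
  (V=3, W=0, Z=3, X=3, Y=1, U=1) weight 1/600
  (V=3, W=0, Z=3, X=3, Y=1, U=2) weight 1/600
  (V=3, W=0, Z=3, X=3, Y=1, U=3) weight 1/600
  (V=4, W=0, Z=1, X=3, Y=0, U=0) weight 1/2400
  … 15 more
Group by V:
  weight(V=3) = 11/200
  weight(V=4) = 1/100
Total weight = 11/200 + 1/100 = 13/200
P(V=3 | obs) = 11/200 / 13/200 = 11/13
P(V=4 | obs) = 1/100 / 13/200 = 2/13
argmax = 3

argmax_v P(V = v | obs) = 3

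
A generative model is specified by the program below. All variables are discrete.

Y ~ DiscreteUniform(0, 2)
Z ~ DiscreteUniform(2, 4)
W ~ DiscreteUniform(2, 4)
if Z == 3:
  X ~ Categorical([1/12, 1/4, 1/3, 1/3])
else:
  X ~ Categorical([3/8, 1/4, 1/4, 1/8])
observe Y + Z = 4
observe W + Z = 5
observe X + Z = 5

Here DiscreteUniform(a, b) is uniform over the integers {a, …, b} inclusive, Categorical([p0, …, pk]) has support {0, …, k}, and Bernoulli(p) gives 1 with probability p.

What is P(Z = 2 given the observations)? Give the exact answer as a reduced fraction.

Enumerate traces; 2 have nonzero weight after conditioning:
  (Y=1, Z=3, W=2, X=2) weight 1/81
  (Y=2, Z=2, W=3, X=3) weight 1/216
Group by Z:
  weight(Z=2) = 1/216
  weight(Z=3) = 1/81
Total weight = 1/216 + 1/81 = 11/648
P(Z=2 | obs) = 1/216 / 11/648 = 3/11
P(Z=3 | obs) = 1/81 / 11/648 = 8/11

P(Z = 2 | obs) = 3/11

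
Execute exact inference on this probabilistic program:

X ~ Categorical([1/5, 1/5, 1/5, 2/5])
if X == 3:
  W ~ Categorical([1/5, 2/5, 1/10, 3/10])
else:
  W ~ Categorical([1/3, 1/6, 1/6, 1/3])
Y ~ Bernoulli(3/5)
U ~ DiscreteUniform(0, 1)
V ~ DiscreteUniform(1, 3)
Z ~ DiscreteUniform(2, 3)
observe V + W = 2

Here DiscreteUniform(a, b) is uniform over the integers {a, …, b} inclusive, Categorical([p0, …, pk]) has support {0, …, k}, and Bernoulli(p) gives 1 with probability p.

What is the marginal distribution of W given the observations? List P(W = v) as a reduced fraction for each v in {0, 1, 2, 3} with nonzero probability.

Enumerate traces; 64 have nonzero weight after conditioning:
  (X=0, W=0, Y=0, U=0, V=2, Z=2) weight 1/450
  (X=0, W=0, Y=0, U=0, V=2, Z=3) weight 1/450
  (X=0, W=0, Y=0, U=1, V=2, Z=2) weight 1/450
  (X=0, W=0, Y=0, U=1, V=2, Z=3) weight 1/450
  (X=0, W=0, Y=1, U=0, V=2, Z=2) weight 1/300
  (X=0, W=0, Y=1, U=0, V=2, Z=3) weight 1/300
  (X=0, W=0, Y=1, U=1, V=2, Z=2) weight 1/300
  (X=0, W=0, Y=1, U=1, V=2, Z=3) weight 1/300
  (X=0, W=1, Y=0, U=0, V=1, Z=2) weight 1/900
  … 55 more
Group by W:
  weight(W=0) = 7/75
  weight(W=1) = 13/150
Total weight = 7/75 + 13/150 = 9/50
P(W=0 | obs) = 7/75 / 9/50 = 14/27
P(W=1 | obs) = 13/150 / 9/50 = 13/27

P(W=0) = 14/27, P(W=1) = 13/27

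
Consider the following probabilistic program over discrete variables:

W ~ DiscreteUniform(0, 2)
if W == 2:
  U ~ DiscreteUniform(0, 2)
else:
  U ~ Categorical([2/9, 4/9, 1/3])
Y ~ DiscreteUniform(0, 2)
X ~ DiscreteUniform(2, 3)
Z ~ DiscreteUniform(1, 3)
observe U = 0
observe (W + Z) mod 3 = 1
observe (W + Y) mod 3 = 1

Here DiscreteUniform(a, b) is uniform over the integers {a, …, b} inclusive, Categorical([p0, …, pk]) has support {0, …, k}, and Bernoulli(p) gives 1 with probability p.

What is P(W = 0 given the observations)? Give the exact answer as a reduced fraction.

P(W = 0 | obs) = 2/7

Enumerate traces; 6 have nonzero weight after conditioning:
  (W=0, U=0, Y=1, X=2, Z=1) weight 1/243
  (W=0, U=0, Y=1, X=3, Z=1) weight 1/243
  (W=1, U=0, Y=0, X=2, Z=3) weight 1/243
  (W=1, U=0, Y=0, X=3, Z=3) weight 1/243
  (W=2, U=0, Y=2, X=2, Z=2) weight 1/162
  (W=2, U=0, Y=2, X=3, Z=2) weight 1/162
Group by W:
  weight(W=0) = 2/243
  weight(W=1) = 2/243
  weight(W=2) = 1/81
Total weight = 2/243 + 2/243 + 1/81 = 7/243
P(W=0 | obs) = 2/243 / 7/243 = 2/7
P(W=1 | obs) = 2/243 / 7/243 = 2/7
P(W=2 | obs) = 1/81 / 7/243 = 3/7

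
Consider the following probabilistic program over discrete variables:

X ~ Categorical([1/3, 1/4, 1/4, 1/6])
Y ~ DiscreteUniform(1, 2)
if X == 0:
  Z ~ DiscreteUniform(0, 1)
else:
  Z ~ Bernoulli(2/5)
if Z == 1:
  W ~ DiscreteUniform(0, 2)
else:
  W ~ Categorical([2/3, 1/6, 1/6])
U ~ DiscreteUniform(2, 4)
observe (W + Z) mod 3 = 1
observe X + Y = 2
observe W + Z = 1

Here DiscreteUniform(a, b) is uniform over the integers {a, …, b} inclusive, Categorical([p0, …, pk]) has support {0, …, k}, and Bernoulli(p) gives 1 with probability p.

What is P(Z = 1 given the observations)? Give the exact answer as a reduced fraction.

Enumerate traces; 12 have nonzero weight after conditioning:
  (X=0, Y=2, Z=0, W=1, U=2) weight 1/216
  (X=0, Y=2, Z=0, W=1, U=3) weight 1/216
  (X=0, Y=2, Z=0, W=1, U=4) weight 1/216
  (X=0, Y=2, Z=1, W=0, U=2) weight 1/108
  (X=0, Y=2, Z=1, W=0, U=3) weight 1/108
  (X=0, Y=2, Z=1, W=0, U=4) weight 1/108
  (X=1, Y=1, Z=0, W=1, U=2) weight 1/240
  (X=1, Y=1, Z=0, W=1, U=3) weight 1/240
  … 4 more
Group by Z:
  weight(Z=0) = 19/720
  weight(Z=1) = 2/45
Total weight = 19/720 + 2/45 = 17/240
P(Z=0 | obs) = 19/720 / 17/240 = 19/51
P(Z=1 | obs) = 2/45 / 17/240 = 32/51

P(Z = 1 | obs) = 32/51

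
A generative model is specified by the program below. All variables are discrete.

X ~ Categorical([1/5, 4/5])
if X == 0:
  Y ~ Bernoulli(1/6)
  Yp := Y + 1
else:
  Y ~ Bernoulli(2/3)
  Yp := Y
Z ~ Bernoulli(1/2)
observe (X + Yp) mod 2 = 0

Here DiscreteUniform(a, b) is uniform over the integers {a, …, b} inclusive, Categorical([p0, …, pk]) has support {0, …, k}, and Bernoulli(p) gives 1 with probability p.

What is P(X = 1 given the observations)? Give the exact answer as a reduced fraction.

P(X = 1 | obs) = 16/17

Enumerate traces; 4 have nonzero weight after conditioning:
  (X=0, Y=1, Z=0) weight 1/60
  (X=0, Y=1, Z=1) weight 1/60
  (X=1, Y=1, Z=0) weight 4/15
  (X=1, Y=1, Z=1) weight 4/15
Group by X:
  weight(X=0) = 1/30
  weight(X=1) = 8/15
Total weight = 1/30 + 8/15 = 17/30
P(X=0 | obs) = 1/30 / 17/30 = 1/17
P(X=1 | obs) = 8/15 / 17/30 = 16/17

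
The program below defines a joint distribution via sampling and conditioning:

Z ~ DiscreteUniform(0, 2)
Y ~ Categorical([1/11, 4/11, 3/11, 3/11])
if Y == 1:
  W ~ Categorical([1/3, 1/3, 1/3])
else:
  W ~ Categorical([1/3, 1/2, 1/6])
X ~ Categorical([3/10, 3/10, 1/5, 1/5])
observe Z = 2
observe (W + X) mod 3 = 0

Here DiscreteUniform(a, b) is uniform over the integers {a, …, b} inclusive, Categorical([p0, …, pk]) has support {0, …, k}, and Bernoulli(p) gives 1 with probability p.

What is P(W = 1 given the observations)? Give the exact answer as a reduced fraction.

Enumerate traces; 16 have nonzero weight after conditioning:
  (Z=2, Y=0, W=0, X=0) weight 1/330
  (Z=2, Y=0, W=0, X=3) weight 1/495
  (Z=2, Y=0, W=1, X=2) weight 1/330
  (Z=2, Y=0, W=2, X=1) weight 1/660
  (Z=2, Y=1, W=0, X=0) weight 2/165
  (Z=2, Y=1, W=0, X=3) weight 4/495
  (Z=2, Y=1, W=1, X=2) weight 4/495
  (Z=2, Y=1, W=2, X=1) weight 2/165
  … 8 more
Group by W:
  weight(W=0) = 1/18
  weight(W=1) = 29/990
  weight(W=2) = 1/44
Total weight = 1/18 + 29/990 + 1/44 = 71/660
P(W=0 | obs) = 1/18 / 71/660 = 110/213
P(W=1 | obs) = 29/990 / 71/660 = 58/213
P(W=2 | obs) = 1/44 / 71/660 = 15/71

P(W = 1 | obs) = 58/213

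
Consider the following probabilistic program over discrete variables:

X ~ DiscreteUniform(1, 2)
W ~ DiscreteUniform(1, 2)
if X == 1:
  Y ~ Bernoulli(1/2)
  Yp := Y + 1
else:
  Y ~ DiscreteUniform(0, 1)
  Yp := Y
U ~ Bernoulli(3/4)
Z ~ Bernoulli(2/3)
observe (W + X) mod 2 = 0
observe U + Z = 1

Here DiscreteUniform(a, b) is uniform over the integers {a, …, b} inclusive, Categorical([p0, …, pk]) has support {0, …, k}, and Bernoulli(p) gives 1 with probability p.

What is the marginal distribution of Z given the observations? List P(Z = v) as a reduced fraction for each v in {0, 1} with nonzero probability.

Enumerate traces; 8 have nonzero weight after conditioning:
  (X=1, W=1, Y=0, U=0, Z=1) weight 1/48
  (X=1, W=1, Y=0, U=1, Z=0) weight 1/32
  (X=1, W=1, Y=1, U=0, Z=1) weight 1/48
  (X=1, W=1, Y=1, U=1, Z=0) weight 1/32
  (X=2, W=2, Y=0, U=0, Z=1) weight 1/48
  (X=2, W=2, Y=0, U=1, Z=0) weight 1/32
  (X=2, W=2, Y=1, U=0, Z=1) weight 1/48
  (X=2, W=2, Y=1, U=1, Z=0) weight 1/32
Group by Z:
  weight(Z=0) = 1/8
  weight(Z=1) = 1/12
Total weight = 1/8 + 1/12 = 5/24
P(Z=0 | obs) = 1/8 / 5/24 = 3/5
P(Z=1 | obs) = 1/12 / 5/24 = 2/5

P(Z=0) = 3/5, P(Z=1) = 2/5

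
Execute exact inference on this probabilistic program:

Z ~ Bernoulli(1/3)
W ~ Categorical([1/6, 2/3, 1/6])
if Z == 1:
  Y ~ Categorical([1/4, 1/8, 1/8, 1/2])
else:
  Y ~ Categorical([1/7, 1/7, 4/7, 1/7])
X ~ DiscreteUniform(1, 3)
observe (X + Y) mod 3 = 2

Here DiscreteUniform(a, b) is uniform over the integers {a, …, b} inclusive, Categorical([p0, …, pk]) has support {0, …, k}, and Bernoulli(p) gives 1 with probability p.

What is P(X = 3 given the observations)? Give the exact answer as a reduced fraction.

Enumerate traces; 24 have nonzero weight after conditioning:
  (Z=0, W=0, Y=0, X=2) weight 1/189
  (Z=0, W=0, Y=1, X=1) weight 1/189
  (Z=0, W=0, Y=2, X=3) weight 4/189
  (Z=0, W=0, Y=3, X=2) weight 1/189
  (Z=0, W=1, Y=0, X=2) weight 4/189
  (Z=0, W=1, Y=1, X=1) weight 4/189
  (Z=0, W=1, Y=2, X=3) weight 16/189
  (Z=0, W=1, Y=3, X=2) weight 4/189
  … 16 more
Group by X:
  weight(X=1) = 23/504
  weight(X=2) = 37/252
  weight(X=3) = 71/504
Total weight = 23/504 + 37/252 + 71/504 = 1/3
P(X=1 | obs) = 23/504 / 1/3 = 23/168
P(X=2 | obs) = 37/252 / 1/3 = 37/84
P(X=3 | obs) = 71/504 / 1/3 = 71/168

P(X = 3 | obs) = 71/168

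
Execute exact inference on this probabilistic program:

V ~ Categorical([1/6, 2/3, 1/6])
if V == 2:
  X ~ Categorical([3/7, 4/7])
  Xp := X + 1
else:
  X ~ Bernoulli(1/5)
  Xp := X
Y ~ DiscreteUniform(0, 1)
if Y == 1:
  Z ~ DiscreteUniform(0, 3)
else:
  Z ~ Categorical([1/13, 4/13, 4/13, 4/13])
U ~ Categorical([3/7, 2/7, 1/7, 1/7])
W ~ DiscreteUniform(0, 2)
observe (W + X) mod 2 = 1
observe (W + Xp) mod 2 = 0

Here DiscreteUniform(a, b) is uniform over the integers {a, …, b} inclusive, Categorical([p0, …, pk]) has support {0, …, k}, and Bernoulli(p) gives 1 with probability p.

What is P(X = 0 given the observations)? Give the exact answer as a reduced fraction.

Enumerate traces; 96 have nonzero weight after conditioning:
  (V=2, X=0, Y=0, Z=0, U=0, W=1) weight 1/2548
  (V=2, X=0, Y=0, Z=0, U=1, W=1) weight 1/3822
  (V=2, X=0, Y=0, Z=0, U=2, W=1) weight 1/7644
  (V=2, X=0, Y=0, Z=0, U=3, W=1) weight 1/7644
  (V=2, X=0, Y=0, Z=1, U=0, W=1) weight 1/637
  (V=2, X=0, Y=0, Z=1, U=1, W=1) weight 2/1911
  (V=2, X=0, Y=0, Z=1, U=2, W=1) weight 1/1911
  (V=2, X=0, Y=0, Z=1, U=3, W=1) weight 1/1911
  (V=2, X=1, Y=0, Z=0, U=0, W=0) weight 1/1911
  … 87 more
Group by X:
  weight(X=0) = 1/42
  weight(X=1) = 4/63
Total weight = 1/42 + 4/63 = 11/126
P(X=0 | obs) = 1/42 / 11/126 = 3/11
P(X=1 | obs) = 4/63 / 11/126 = 8/11

P(X = 0 | obs) = 3/11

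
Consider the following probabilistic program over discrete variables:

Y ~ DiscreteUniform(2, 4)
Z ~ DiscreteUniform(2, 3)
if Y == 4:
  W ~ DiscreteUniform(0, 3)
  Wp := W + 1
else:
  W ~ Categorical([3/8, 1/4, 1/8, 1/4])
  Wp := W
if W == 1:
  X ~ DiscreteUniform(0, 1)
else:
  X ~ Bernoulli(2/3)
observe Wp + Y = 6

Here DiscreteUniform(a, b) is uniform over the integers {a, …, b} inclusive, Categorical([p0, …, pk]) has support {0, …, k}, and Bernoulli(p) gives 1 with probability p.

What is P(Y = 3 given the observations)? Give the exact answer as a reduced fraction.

P(Y = 3 | obs) = 1/2

Enumerate traces; 8 have nonzero weight after conditioning:
  (Y=3, Z=2, W=3, X=0) weight 1/72
  (Y=3, Z=2, W=3, X=1) weight 1/36
  (Y=3, Z=3, W=3, X=0) weight 1/72
  (Y=3, Z=3, W=3, X=1) weight 1/36
  (Y=4, Z=2, W=1, X=0) weight 1/48
  (Y=4, Z=2, W=1, X=1) weight 1/48
  (Y=4, Z=3, W=1, X=0) weight 1/48
  (Y=4, Z=3, W=1, X=1) weight 1/48
Group by Y:
  weight(Y=3) = 1/12
  weight(Y=4) = 1/12
Total weight = 1/12 + 1/12 = 1/6
P(Y=3 | obs) = 1/12 / 1/6 = 1/2
P(Y=4 | obs) = 1/12 / 1/6 = 1/2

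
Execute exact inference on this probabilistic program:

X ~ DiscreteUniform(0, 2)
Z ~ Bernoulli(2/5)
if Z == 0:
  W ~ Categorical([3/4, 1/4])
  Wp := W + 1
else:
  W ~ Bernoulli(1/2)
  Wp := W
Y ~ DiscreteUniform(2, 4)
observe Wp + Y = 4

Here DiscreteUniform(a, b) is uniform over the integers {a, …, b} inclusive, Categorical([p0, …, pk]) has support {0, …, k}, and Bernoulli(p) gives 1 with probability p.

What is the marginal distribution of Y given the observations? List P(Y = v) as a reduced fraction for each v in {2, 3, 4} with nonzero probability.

P(Y=2) = 3/20, P(Y=3) = 13/20, P(Y=4) = 1/5

Enumerate traces; 12 have nonzero weight after conditioning:
  (X=0, Z=0, W=0, Y=3) weight 1/20
  (X=0, Z=0, W=1, Y=2) weight 1/60
  (X=0, Z=1, W=0, Y=4) weight 1/45
  (X=0, Z=1, W=1, Y=3) weight 1/45
  (X=1, Z=0, W=0, Y=3) weight 1/20
  (X=1, Z=0, W=1, Y=2) weight 1/60
  (X=1, Z=1, W=0, Y=4) weight 1/45
  (X=1, Z=1, W=1, Y=3) weight 1/45
  … 4 more
Group by Y:
  weight(Y=2) = 1/20
  weight(Y=3) = 13/60
  weight(Y=4) = 1/15
Total weight = 1/20 + 13/60 + 1/15 = 1/3
P(Y=2 | obs) = 1/20 / 1/3 = 3/20
P(Y=3 | obs) = 13/60 / 1/3 = 13/20
P(Y=4 | obs) = 1/15 / 1/3 = 1/5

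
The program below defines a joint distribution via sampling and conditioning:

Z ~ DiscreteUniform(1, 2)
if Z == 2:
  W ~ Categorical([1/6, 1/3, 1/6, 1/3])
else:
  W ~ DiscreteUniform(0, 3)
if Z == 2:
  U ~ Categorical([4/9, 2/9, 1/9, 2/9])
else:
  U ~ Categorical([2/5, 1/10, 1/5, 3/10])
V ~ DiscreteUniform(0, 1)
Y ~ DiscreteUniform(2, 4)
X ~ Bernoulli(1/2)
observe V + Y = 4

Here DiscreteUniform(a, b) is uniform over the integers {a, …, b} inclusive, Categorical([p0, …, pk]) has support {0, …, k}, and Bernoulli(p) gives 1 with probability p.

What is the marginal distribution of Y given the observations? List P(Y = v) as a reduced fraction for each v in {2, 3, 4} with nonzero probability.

P(Y=3) = 1/2, P(Y=4) = 1/2

Enumerate traces; 128 have nonzero weight after conditioning:
  (Z=1, W=0, U=0, V=0, Y=4, X=0) weight 1/240
  (Z=1, W=0, U=0, V=0, Y=4, X=1) weight 1/240
  (Z=1, W=0, U=0, V=1, Y=3, X=0) weight 1/240
  (Z=1, W=0, U=0, V=1, Y=3, X=1) weight 1/240
  (Z=1, W=0, U=1, V=0, Y=4, X=0) weight 1/960
  (Z=1, W=0, U=1, V=0, Y=4, X=1) weight 1/960
  (Z=1, W=0, U=1, V=1, Y=3, X=0) weight 1/960
  (Z=1, W=0, U=1, V=1, Y=3, X=1) weight 1/960
  … 120 more
Group by Y:
  weight(Y=3) = 1/6
  weight(Y=4) = 1/6
Total weight = 1/6 + 1/6 = 1/3
P(Y=3 | obs) = 1/6 / 1/3 = 1/2
P(Y=4 | obs) = 1/6 / 1/3 = 1/2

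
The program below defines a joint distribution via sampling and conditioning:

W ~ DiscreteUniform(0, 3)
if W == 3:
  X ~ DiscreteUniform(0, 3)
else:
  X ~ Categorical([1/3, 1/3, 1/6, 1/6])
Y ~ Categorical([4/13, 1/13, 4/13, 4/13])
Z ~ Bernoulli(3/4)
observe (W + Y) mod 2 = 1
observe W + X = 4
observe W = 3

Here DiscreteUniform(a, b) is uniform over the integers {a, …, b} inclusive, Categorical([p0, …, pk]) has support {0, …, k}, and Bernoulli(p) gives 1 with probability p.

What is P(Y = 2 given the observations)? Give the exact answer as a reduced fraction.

Enumerate traces; 4 have nonzero weight after conditioning:
  (W=3, X=1, Y=0, Z=0) weight 1/208
  (W=3, X=1, Y=0, Z=1) weight 3/208
  (W=3, X=1, Y=2, Z=0) weight 1/208
  (W=3, X=1, Y=2, Z=1) weight 3/208
Group by Y:
  weight(Y=0) = 1/52
  weight(Y=2) = 1/52
Total weight = 1/52 + 1/52 = 1/26
P(Y=0 | obs) = 1/52 / 1/26 = 1/2
P(Y=2 | obs) = 1/52 / 1/26 = 1/2

P(Y = 2 | obs) = 1/2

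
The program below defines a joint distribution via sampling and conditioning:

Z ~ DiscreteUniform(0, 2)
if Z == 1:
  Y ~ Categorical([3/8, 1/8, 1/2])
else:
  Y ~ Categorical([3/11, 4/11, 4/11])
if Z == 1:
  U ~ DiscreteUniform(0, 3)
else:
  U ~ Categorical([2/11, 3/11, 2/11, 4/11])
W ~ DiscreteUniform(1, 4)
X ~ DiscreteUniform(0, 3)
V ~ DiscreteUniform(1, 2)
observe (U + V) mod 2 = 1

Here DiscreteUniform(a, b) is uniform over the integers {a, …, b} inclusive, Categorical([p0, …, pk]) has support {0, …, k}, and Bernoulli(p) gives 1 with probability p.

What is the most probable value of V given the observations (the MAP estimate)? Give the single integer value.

Enumerate traces; 576 have nonzero weight after conditioning:
  (Z=0, Y=0, U=0, W=1, X=0, V=1) weight 1/1936
  (Z=0, Y=0, U=0, W=1, X=1, V=1) weight 1/1936
  (Z=0, Y=0, U=0, W=1, X=2, V=1) weight 1/1936
  (Z=0, Y=0, U=0, W=1, X=3, V=1) weight 1/1936
  (Z=0, Y=0, U=0, W=2, X=0, V=1) weight 1/1936
  (Z=0, Y=0, U=0, W=2, X=1, V=1) weight 1/1936
  (Z=0, Y=0, U=0, W=2, X=2, V=1) weight 1/1936
  (Z=0, Y=0, U=0, W=2, X=3, V=1) weight 1/1936
  (Z=0, Y=0, U=1, W=1, X=0, V=2) weight 3/3872
  … 567 more
Group by V:
  weight(V=1) = 9/44
  weight(V=2) = 13/44
Total weight = 9/44 + 13/44 = 1/2
P(V=1 | obs) = 9/44 / 1/2 = 9/22
P(V=2 | obs) = 13/44 / 1/2 = 13/22
argmax = 2

argmax_v P(V = v | obs) = 2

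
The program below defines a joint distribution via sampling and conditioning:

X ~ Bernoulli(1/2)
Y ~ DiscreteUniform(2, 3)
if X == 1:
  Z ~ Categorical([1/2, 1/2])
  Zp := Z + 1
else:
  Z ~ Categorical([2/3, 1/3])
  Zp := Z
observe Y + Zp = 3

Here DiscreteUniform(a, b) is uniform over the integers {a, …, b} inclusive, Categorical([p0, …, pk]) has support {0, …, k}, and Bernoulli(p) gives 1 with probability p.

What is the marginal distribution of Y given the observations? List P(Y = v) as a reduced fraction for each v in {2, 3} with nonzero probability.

Enumerate traces; 3 have nonzero weight after conditioning:
  (X=0, Y=2, Z=1) weight 1/12
  (X=0, Y=3, Z=0) weight 1/6
  (X=1, Y=2, Z=0) weight 1/8
Group by Y:
  weight(Y=2) = 5/24
  weight(Y=3) = 1/6
Total weight = 5/24 + 1/6 = 3/8
P(Y=2 | obs) = 5/24 / 3/8 = 5/9
P(Y=3 | obs) = 1/6 / 3/8 = 4/9

P(Y=2) = 5/9, P(Y=3) = 4/9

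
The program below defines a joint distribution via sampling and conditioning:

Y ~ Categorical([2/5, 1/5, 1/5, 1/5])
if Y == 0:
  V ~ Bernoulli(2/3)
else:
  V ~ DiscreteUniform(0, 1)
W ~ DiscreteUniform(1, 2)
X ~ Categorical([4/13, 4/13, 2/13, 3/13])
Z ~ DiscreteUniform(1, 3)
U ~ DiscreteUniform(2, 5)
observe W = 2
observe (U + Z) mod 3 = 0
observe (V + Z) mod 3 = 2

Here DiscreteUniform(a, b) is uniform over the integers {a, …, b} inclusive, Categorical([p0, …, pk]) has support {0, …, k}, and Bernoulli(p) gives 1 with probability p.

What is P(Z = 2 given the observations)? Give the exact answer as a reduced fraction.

P(Z = 2 | obs) = 13/47

Enumerate traces; 48 have nonzero weight after conditioning:
  (Y=0, V=0, W=2, X=0, Z=2, U=4) weight 1/585
  (Y=0, V=0, W=2, X=1, Z=2, U=4) weight 1/585
  (Y=0, V=0, W=2, X=2, Z=2, U=4) weight 1/1170
  (Y=0, V=0, W=2, X=3, Z=2, U=4) weight 1/780
  (Y=0, V=1, W=2, X=0, Z=1, U=2) weight 2/585
  (Y=0, V=1, W=2, X=0, Z=1, U=5) weight 2/585
  (Y=0, V=1, W=2, X=1, Z=1, U=2) weight 2/585
  (Y=0, V=1, W=2, X=1, Z=1, U=5) weight 2/585
  … 40 more
Group by Z:
  weight(Z=1) = 17/360
  weight(Z=2) = 13/720
Total weight = 17/360 + 13/720 = 47/720
P(Z=1 | obs) = 17/360 / 47/720 = 34/47
P(Z=2 | obs) = 13/720 / 47/720 = 13/47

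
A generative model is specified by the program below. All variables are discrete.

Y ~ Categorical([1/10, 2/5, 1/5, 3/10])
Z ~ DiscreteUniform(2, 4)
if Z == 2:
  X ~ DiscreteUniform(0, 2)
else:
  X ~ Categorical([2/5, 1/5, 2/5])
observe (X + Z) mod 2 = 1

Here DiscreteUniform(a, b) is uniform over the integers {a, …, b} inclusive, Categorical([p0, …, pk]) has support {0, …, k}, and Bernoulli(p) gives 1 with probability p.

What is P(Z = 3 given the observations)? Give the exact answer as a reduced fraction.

Enumerate traces; 16 have nonzero weight after conditioning:
  (Y=0, Z=2, X=1) weight 1/90
  (Y=0, Z=3, X=0) weight 1/75
  (Y=0, Z=3, X=2) weight 1/75
  (Y=0, Z=4, X=1) weight 1/150
  (Y=1, Z=2, X=1) weight 2/45
  (Y=1, Z=3, X=0) weight 4/75
  (Y=1, Z=3, X=2) weight 4/75
  (Y=1, Z=4, X=1) weight 2/75
  … 8 more
Group by Z:
  weight(Z=2) = 1/9
  weight(Z=3) = 4/15
  weight(Z=4) = 1/15
Total weight = 1/9 + 4/15 + 1/15 = 4/9
P(Z=2 | obs) = 1/9 / 4/9 = 1/4
P(Z=3 | obs) = 4/15 / 4/9 = 3/5
P(Z=4 | obs) = 1/15 / 4/9 = 3/20

P(Z = 3 | obs) = 3/5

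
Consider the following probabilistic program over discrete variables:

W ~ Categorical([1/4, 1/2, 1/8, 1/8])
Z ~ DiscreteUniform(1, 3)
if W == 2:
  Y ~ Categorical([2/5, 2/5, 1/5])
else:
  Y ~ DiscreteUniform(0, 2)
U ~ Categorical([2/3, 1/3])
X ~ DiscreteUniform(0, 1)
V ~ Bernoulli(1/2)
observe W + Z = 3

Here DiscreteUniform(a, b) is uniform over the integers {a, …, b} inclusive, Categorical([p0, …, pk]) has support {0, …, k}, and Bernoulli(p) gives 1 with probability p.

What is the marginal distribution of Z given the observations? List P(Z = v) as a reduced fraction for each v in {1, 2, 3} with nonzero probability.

P(Z=1) = 1/7, P(Z=2) = 4/7, P(Z=3) = 2/7

Enumerate traces; 72 have nonzero weight after conditioning:
  (W=0, Z=3, Y=0, U=0, X=0, V=0) weight 1/216
  (W=0, Z=3, Y=0, U=0, X=0, V=1) weight 1/216
  (W=0, Z=3, Y=0, U=0, X=1, V=0) weight 1/216
  (W=0, Z=3, Y=0, U=0, X=1, V=1) weight 1/216
  (W=0, Z=3, Y=0, U=1, X=0, V=0) weight 1/432
  (W=0, Z=3, Y=0, U=1, X=0, V=1) weight 1/432
  (W=0, Z=3, Y=0, U=1, X=1, V=0) weight 1/432
  (W=0, Z=3, Y=0, U=1, X=1, V=1) weight 1/432
  (W=1, Z=2, Y=0, U=0, X=0, V=0) weight 1/108
  (W=2, Z=1, Y=0, U=0, X=0, V=0) weight 1/360
  … 62 more
Group by Z:
  weight(Z=1) = 1/24
  weight(Z=2) = 1/6
  weight(Z=3) = 1/12
Total weight = 1/24 + 1/6 + 1/12 = 7/24
P(Z=1 | obs) = 1/24 / 7/24 = 1/7
P(Z=2 | obs) = 1/6 / 7/24 = 4/7
P(Z=3 | obs) = 1/12 / 7/24 = 2/7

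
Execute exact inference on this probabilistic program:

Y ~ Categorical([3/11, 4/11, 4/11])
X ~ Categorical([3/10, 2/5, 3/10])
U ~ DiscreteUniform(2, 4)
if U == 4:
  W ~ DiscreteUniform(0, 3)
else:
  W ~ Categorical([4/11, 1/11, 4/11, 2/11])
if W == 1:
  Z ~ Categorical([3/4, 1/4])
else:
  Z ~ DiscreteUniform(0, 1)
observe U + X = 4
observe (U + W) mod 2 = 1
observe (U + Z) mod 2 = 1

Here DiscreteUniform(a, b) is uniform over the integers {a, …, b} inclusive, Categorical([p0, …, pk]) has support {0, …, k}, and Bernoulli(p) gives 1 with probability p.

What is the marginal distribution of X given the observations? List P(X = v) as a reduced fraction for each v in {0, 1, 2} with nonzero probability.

P(X=0) = 99/415, P(X=1) = 256/415, P(X=2) = 12/83

Enumerate traces; 18 have nonzero weight after conditioning:
  (Y=0, X=0, U=4, W=1, Z=1) weight 3/1760
  (Y=0, X=0, U=4, W=3, Z=1) weight 3/880
  (Y=0, X=1, U=3, W=0, Z=0) weight 4/605
  (Y=0, X=1, U=3, W=2, Z=0) weight 4/605
  (Y=0, X=2, U=2, W=1, Z=1) weight 3/4840
  (Y=0, X=2, U=2, W=3, Z=1) weight 3/1210
  (Y=1, X=0, U=4, W=1, Z=1) weight 1/440
  (Y=1, X=0, U=4, W=3, Z=1) weight 1/220
  … 10 more
Group by X:
  weight(X=0) = 3/160
  weight(X=1) = 8/165
  weight(X=2) = 1/88
Total weight = 3/160 + 8/165 + 1/88 = 83/1056
P(X=0 | obs) = 3/160 / 83/1056 = 99/415
P(X=1 | obs) = 8/165 / 83/1056 = 256/415
P(X=2 | obs) = 1/88 / 83/1056 = 12/83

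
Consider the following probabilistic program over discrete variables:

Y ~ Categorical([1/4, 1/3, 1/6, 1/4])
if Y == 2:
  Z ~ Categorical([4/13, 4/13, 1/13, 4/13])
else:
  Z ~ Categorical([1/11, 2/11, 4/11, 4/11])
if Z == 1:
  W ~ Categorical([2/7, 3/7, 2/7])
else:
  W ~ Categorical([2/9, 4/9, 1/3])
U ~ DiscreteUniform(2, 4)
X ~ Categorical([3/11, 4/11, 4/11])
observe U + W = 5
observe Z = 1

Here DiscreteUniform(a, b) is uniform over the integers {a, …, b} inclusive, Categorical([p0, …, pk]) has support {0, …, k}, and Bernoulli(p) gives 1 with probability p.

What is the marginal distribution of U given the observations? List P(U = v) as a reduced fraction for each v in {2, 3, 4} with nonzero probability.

Enumerate traces; 24 have nonzero weight after conditioning:
  (Y=0, Z=1, W=1, U=4, X=0) weight 3/1694
  (Y=0, Z=1, W=1, U=4, X=1) weight 2/847
  (Y=0, Z=1, W=1, U=4, X=2) weight 2/847
  (Y=0, Z=1, W=2, U=3, X=0) weight 1/847
  (Y=0, Z=1, W=2, U=3, X=1) weight 4/2541
  (Y=0, Z=1, W=2, U=3, X=2) weight 4/2541
  (Y=1, Z=1, W=1, U=4, X=0) weight 2/847
  (Y=1, Z=1, W=1, U=4, X=1) weight 8/2541
  … 16 more
Group by U:
  weight(U=3) = 58/3003
  weight(U=4) = 29/1001
Total weight = 58/3003 + 29/1001 = 145/3003
P(U=3 | obs) = 58/3003 / 145/3003 = 2/5
P(U=4 | obs) = 29/1001 / 145/3003 = 3/5

P(U=3) = 2/5, P(U=4) = 3/5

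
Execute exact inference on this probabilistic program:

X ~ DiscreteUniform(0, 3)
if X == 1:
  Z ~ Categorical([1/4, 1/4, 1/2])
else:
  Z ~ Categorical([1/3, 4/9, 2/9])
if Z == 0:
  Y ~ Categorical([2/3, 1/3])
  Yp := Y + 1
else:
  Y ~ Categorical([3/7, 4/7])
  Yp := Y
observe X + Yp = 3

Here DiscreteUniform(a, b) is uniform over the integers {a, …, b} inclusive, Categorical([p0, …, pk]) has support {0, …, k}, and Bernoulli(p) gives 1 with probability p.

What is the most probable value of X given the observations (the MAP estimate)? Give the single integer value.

Enumerate traces; 6 have nonzero weight after conditioning:
  (X=1, Z=0, Y=1) weight 1/48
  (X=2, Z=0, Y=0) weight 1/18
  (X=2, Z=1, Y=1) weight 4/63
  (X=2, Z=2, Y=1) weight 2/63
  (X=3, Z=1, Y=0) weight 1/21
  (X=3, Z=2, Y=0) weight 1/42
Group by X:
  weight(X=1) = 1/48
  weight(X=2) = 19/126
  weight(X=3) = 1/14
Total weight = 1/48 + 19/126 + 1/14 = 35/144
P(X=1 | obs) = 1/48 / 35/144 = 3/35
P(X=2 | obs) = 19/126 / 35/144 = 152/245
P(X=3 | obs) = 1/14 / 35/144 = 72/245
argmax = 2

argmax_v P(X = v | obs) = 2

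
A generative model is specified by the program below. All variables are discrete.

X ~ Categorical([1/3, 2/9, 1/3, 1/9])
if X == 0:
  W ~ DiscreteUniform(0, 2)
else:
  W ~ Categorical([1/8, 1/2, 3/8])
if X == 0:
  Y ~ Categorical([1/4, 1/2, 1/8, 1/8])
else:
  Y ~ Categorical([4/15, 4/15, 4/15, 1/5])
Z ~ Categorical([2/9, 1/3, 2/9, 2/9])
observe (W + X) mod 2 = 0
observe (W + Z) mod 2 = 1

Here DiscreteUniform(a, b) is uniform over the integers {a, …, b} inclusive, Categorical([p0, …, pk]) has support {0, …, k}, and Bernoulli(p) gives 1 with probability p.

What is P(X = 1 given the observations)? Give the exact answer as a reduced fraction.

Enumerate traces; 48 have nonzero weight after conditioning:
  (X=0, W=0, Y=0, Z=1) weight 1/108
  (X=0, W=0, Y=0, Z=3) weight 1/162
  (X=0, W=0, Y=1, Z=1) weight 1/54
  (X=0, W=0, Y=1, Z=3) weight 1/81
  (X=0, W=0, Y=2, Z=1) weight 1/216
  (X=0, W=0, Y=2, Z=3) weight 1/324
  (X=0, W=0, Y=3, Z=1) weight 1/216
  (X=0, W=0, Y=3, Z=3) weight 1/324
  (X=1, W=1, Y=0, Z=0) weight 8/1215
  (X=2, W=0, Y=0, Z=1) weight 1/270
  … 38 more
Group by X:
  weight(X=0) = 10/81
  weight(X=1) = 4/81
  weight(X=2) = 5/54
  weight(X=3) = 2/81
Total weight = 10/81 + 4/81 + 5/54 + 2/81 = 47/162
P(X=0 | obs) = 10/81 / 47/162 = 20/47
P(X=1 | obs) = 4/81 / 47/162 = 8/47
P(X=2 | obs) = 5/54 / 47/162 = 15/47
P(X=3 | obs) = 2/81 / 47/162 = 4/47

P(X = 1 | obs) = 8/47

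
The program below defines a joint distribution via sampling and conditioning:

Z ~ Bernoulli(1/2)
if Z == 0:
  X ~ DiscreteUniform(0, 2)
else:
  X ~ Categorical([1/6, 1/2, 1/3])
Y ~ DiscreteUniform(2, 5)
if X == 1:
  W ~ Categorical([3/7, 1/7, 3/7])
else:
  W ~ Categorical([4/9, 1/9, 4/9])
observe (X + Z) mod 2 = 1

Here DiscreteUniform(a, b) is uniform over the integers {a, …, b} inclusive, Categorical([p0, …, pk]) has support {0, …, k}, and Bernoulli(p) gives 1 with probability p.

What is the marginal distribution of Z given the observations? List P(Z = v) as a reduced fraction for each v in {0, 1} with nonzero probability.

Enumerate traces; 36 have nonzero weight after conditioning:
  (Z=0, X=1, Y=2, W=0) weight 1/56
  (Z=0, X=1, Y=2, W=1) weight 1/168
  (Z=0, X=1, Y=2, W=2) weight 1/56
  (Z=0, X=1, Y=3, W=0) weight 1/56
  (Z=0, X=1, Y=3, W=1) weight 1/168
  (Z=0, X=1, Y=3, W=2) weight 1/56
  (Z=0, X=1, Y=4, W=0) weight 1/56
  (Z=0, X=1, Y=4, W=1) weight 1/168
  (Z=1, X=0, Y=2, W=0) weight 1/108
  … 27 more
Group by Z:
  weight(Z=0) = 1/6
  weight(Z=1) = 1/4
Total weight = 1/6 + 1/4 = 5/12
P(Z=0 | obs) = 1/6 / 5/12 = 2/5
P(Z=1 | obs) = 1/4 / 5/12 = 3/5

P(Z=0) = 2/5, P(Z=1) = 3/5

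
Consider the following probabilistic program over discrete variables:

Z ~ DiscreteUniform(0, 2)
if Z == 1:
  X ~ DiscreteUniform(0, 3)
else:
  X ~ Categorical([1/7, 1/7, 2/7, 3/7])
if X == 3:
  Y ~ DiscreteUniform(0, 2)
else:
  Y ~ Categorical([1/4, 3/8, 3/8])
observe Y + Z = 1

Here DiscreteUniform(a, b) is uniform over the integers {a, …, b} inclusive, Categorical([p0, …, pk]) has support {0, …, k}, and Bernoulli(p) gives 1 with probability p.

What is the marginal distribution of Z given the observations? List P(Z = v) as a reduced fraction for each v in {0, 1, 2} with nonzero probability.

Enumerate traces; 8 have nonzero weight after conditioning:
  (Z=0, X=0, Y=1) weight 1/56
  (Z=0, X=1, Y=1) weight 1/56
  (Z=0, X=2, Y=1) weight 1/28
  (Z=0, X=3, Y=1) weight 1/21
  (Z=1, X=0, Y=0) weight 1/48
  (Z=1, X=1, Y=0) weight 1/48
  (Z=1, X=2, Y=0) weight 1/48
  (Z=1, X=3, Y=0) weight 1/36
Group by Z:
  weight(Z=0) = 5/42
  weight(Z=1) = 13/144
Total weight = 5/42 + 13/144 = 211/1008
P(Z=0 | obs) = 5/42 / 211/1008 = 120/211
P(Z=1 | obs) = 13/144 / 211/1008 = 91/211

P(Z=0) = 120/211, P(Z=1) = 91/211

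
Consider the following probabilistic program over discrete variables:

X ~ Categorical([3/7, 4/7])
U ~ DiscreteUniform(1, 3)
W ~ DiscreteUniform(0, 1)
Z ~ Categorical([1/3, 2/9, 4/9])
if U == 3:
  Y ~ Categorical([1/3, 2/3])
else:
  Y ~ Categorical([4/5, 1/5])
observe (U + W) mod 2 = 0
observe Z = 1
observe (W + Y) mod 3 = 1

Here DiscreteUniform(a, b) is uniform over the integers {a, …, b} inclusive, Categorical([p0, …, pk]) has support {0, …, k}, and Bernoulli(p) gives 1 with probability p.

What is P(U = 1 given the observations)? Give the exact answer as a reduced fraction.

P(U = 1 | obs) = 3/5

Enumerate traces; 6 have nonzero weight after conditioning:
  (X=0, U=1, W=1, Z=1, Y=0) weight 4/315
  (X=0, U=2, W=0, Z=1, Y=1) weight 1/315
  (X=0, U=3, W=1, Z=1, Y=0) weight 1/189
  (X=1, U=1, W=1, Z=1, Y=0) weight 16/945
  (X=1, U=2, W=0, Z=1, Y=1) weight 4/945
  (X=1, U=3, W=1, Z=1, Y=0) weight 4/567
Group by U:
  weight(U=1) = 4/135
  weight(U=2) = 1/135
  weight(U=3) = 1/81
Total weight = 4/135 + 1/135 + 1/81 = 4/81
P(U=1 | obs) = 4/135 / 4/81 = 3/5
P(U=2 | obs) = 1/135 / 4/81 = 3/20
P(U=3 | obs) = 1/81 / 4/81 = 1/4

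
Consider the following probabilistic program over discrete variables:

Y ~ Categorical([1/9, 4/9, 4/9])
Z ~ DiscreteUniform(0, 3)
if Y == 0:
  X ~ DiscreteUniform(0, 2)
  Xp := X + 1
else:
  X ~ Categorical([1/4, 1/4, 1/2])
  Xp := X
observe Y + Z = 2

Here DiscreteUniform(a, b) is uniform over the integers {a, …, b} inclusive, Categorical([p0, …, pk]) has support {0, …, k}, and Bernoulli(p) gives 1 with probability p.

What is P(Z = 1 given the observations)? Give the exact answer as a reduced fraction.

Enumerate traces; 9 have nonzero weight after conditioning:
  (Y=0, Z=2, X=0) weight 1/108
  (Y=0, Z=2, X=1) weight 1/108
  (Y=0, Z=2, X=2) weight 1/108
  (Y=1, Z=1, X=0) weight 1/36
  (Y=1, Z=1, X=1) weight 1/36
  (Y=1, Z=1, X=2) weight 1/18
  (Y=2, Z=0, X=0) weight 1/36
  (Y=2, Z=0, X=1) weight 1/36
  … 1 more
Group by Z:
  weight(Z=0) = 1/9
  weight(Z=1) = 1/9
  weight(Z=2) = 1/36
Total weight = 1/9 + 1/9 + 1/36 = 1/4
P(Z=0 | obs) = 1/9 / 1/4 = 4/9
P(Z=1 | obs) = 1/9 / 1/4 = 4/9
P(Z=2 | obs) = 1/36 / 1/4 = 1/9

P(Z = 1 | obs) = 4/9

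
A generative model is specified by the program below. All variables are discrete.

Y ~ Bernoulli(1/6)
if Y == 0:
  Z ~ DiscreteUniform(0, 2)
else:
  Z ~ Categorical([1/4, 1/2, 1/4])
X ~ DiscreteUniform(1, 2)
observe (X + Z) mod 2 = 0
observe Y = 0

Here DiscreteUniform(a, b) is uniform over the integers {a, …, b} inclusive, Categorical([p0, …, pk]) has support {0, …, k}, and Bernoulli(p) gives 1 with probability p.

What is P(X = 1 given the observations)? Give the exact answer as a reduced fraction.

P(X = 1 | obs) = 1/3

Enumerate traces; 3 have nonzero weight after conditioning:
  (Y=0, Z=0, X=2) weight 5/36
  (Y=0, Z=1, X=1) weight 5/36
  (Y=0, Z=2, X=2) weight 5/36
Group by X:
  weight(X=1) = 5/36
  weight(X=2) = 5/18
Total weight = 5/36 + 5/18 = 5/12
P(X=1 | obs) = 5/36 / 5/12 = 1/3
P(X=2 | obs) = 5/18 / 5/12 = 2/3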